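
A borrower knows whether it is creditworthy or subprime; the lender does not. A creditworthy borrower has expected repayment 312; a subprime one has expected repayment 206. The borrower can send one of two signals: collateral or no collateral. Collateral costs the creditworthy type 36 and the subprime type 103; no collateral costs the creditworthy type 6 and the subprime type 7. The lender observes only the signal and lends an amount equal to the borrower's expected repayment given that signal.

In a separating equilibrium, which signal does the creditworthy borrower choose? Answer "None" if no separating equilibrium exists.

Try creditworthy → collateral, subprime → no collateral:
  If types separate, collateral earns payment 312 and no collateral earns 206.
  Creditworthy: collateral gives 312 − 36 = 276; no collateral gives 206 − 6 = 200. No deviation. ✓
  Subprime: no collateral gives 206 − 7 = 199; collateral gives 312 − 103 = 209. Would deviate. ✗
Try creditworthy → no collateral, subprime → collateral:
  If types separate, no collateral earns payment 312 and collateral earns 206.
  Creditworthy: no collateral gives 312 − 6 = 306; collateral gives 206 − 36 = 170. No deviation. ✓
  Subprime: collateral gives 206 − 103 = 103; no collateral gives 312 − 7 = 305. Would deviate. ✗
Neither assignment is incentive-compatible.

None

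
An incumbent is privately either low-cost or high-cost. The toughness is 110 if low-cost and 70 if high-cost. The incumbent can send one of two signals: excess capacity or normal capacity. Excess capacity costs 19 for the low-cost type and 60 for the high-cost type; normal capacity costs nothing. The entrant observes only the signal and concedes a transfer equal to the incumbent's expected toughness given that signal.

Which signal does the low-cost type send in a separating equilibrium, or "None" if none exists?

excess capacity

Try low-cost → excess capacity, high-cost → normal capacity:
  If types separate, excess capacity earns payment 110 and normal capacity earns 70.
  Low-cost: excess capacity gives 110 − 19 = 91; normal capacity gives 70 − 0 = 70. No deviation. ✓
  High-cost: normal capacity gives 70 − 0 = 70; excess capacity gives 110 − 60 = 50. No deviation. ✓
Both hold — the low-cost type sends excess capacity.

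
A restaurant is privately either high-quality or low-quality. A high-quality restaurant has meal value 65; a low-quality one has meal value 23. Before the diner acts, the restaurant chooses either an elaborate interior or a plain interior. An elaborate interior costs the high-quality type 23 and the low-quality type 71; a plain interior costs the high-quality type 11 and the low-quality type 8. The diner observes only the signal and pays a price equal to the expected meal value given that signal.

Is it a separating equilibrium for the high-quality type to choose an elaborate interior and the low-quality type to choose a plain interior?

If types separate, elaborate interior earns payment 65 and plain interior earns 23.
High-quality: elaborate interior gives 65 − 23 = 42; plain interior gives 23 − 11 = 12. No deviation. ✓
Low-quality: plain interior gives 23 − 8 = 15; elaborate interior gives 65 − 71 = -6. No deviation. ✓
Both incentive constraints hold.

Yes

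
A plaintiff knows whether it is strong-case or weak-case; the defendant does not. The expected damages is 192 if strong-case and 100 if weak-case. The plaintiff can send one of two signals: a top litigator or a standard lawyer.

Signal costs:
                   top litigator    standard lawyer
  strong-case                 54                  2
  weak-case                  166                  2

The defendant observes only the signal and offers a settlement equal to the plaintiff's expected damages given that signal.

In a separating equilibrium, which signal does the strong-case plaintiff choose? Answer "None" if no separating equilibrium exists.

Try strong-case → top litigator, weak-case → standard lawyer:
  If types separate, top litigator earns payment 192 and standard lawyer earns 100.
  Strong-case: top litigator gives 192 − 54 = 138; standard lawyer gives 100 − 2 = 98. No deviation. ✓
  Weak-case: standard lawyer gives 100 − 2 = 98; top litigator gives 192 − 166 = 26. No deviation. ✓
Both hold — the strong-case type sends top litigator.

top litigator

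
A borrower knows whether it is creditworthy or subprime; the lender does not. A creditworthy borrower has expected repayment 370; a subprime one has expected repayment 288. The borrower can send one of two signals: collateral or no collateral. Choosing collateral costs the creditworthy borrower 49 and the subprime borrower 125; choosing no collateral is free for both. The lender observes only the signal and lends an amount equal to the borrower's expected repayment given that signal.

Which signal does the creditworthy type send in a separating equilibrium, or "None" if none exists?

collateral

Try creditworthy → collateral, subprime → no collateral:
  If types separate, collateral earns payment 370 and no collateral earns 288.
  Creditworthy: collateral gives 370 − 49 = 321; no collateral gives 288 − 0 = 288. No deviation. ✓
  Subprime: no collateral gives 288 − 0 = 288; collateral gives 370 − 125 = 245. No deviation. ✓
Both hold — the creditworthy type sends collateral.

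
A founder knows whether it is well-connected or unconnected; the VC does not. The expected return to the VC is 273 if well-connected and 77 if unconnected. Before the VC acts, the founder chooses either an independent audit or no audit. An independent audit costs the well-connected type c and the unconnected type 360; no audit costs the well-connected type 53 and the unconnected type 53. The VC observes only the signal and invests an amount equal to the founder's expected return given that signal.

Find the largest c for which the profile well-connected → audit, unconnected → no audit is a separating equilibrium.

249

Under separation: audit → well-connected (pays 273); no audit → unconnected (pays 77).
Unconnected: 77 − 53 = 24 ≥ 273 − 360 = -87. Holds regardless of c. ✓
Well-connected: 273 − c ≥ 77 − 53, so c ≤ 273 − 24 = 249.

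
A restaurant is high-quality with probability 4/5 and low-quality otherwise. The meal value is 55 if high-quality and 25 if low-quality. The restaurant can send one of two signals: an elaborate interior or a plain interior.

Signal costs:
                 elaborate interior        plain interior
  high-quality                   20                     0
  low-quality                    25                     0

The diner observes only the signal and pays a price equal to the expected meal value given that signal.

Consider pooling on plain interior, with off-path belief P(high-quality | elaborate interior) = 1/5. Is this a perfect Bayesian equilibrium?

Yes

On the equilibrium path (plain interior) the diner holds the prior 4/5 and pays 4/5·55 + 1/5·25 = 49. Off-path (elaborate interior) belief 1/5 gives 1/5·55 + 4/5·25 = 31.
High-quality: plain interior gives 49 − 0 = 49; elaborate interior gives 31 − 20 = 11. Stays. ✓
Low-quality: plain interior gives 49 − 0 = 49; elaborate interior gives 31 − 25 = 6. Stays. ✓
Beliefs are Bayes-consistent on-path and both types best-respond.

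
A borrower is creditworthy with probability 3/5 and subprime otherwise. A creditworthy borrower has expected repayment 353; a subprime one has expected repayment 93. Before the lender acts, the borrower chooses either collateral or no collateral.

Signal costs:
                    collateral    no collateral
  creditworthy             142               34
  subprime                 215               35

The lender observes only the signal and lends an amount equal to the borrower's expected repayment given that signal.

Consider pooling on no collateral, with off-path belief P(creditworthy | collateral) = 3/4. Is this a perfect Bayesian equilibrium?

On the equilibrium path (no collateral) the lender holds the prior 3/5 and pays 3/5·353 + 2/5·93 = 249. Off-path (collateral) belief 3/4 gives 3/4·353 + 1/4·93 = 288.
Creditworthy: no collateral gives 249 − 34 = 215; collateral gives 288 − 142 = 146. Stays. ✓
Subprime: no collateral gives 249 − 35 = 214; collateral gives 288 − 215 = 73. Stays. ✓
Beliefs are Bayes-consistent on-path and both types best-respond.

Yes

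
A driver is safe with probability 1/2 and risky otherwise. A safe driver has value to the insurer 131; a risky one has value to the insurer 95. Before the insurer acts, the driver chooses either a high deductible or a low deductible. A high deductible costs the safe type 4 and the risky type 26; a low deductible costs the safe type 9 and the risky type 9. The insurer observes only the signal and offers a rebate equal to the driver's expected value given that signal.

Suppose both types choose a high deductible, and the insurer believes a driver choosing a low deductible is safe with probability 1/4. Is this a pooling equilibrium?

No

At the pooled signal (high deductible) the insurer holds the prior 1/2 and pays 1/2·131 + 1/2·95 = 113. Off-path (low deductible) belief 1/4 gives 1/4·131 + 3/4·95 = 104.
Safe: high deductible gives 113 − 4 = 109; low deductible gives 104 − 9 = 95. Stays. ✓
Risky: high deductible gives 113 − 26 = 87; low deductible gives 104 − 9 = 95. Deviates. ✗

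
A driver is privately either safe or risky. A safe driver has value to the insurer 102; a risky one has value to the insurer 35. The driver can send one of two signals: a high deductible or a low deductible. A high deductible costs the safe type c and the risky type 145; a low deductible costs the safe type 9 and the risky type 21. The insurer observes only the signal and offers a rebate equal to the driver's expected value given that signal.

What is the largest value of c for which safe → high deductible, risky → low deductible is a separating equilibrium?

Under separation: high deductible → safe (pays 102); low deductible → risky (pays 35).
Risky: 35 − 21 = 14 ≥ 102 − 145 = -43. Holds regardless of c. ✓
Safe: 102 − c ≥ 35 − 9, so c ≤ 102 − 26 = 76.

76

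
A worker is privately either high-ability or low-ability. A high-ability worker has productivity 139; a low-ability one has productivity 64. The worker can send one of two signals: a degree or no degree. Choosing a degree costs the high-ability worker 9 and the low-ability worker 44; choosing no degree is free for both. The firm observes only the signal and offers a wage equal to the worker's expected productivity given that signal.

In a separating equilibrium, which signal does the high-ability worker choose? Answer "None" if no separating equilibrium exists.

None

Try high-ability → degree, low-ability → no degree:
  If types separate, degree earns payment 139 and no degree earns 64.
  High-ability: degree gives 139 − 9 = 130; no degree gives 64 − 0 = 64. No deviation. ✓
  Low-ability: no degree gives 64 − 0 = 64; degree gives 139 − 44 = 95. Would deviate. ✗
Try high-ability → no degree, low-ability → degree:
  If types separate, no degree earns payment 139 and degree earns 64.
  High-ability: no degree gives 139 − 0 = 139; degree gives 64 − 9 = 55. No deviation. ✓
  Low-ability: degree gives 64 − 44 = 20; no degree gives 139 − 0 = 139. Would deviate. ✗
Neither assignment is incentive-compatible.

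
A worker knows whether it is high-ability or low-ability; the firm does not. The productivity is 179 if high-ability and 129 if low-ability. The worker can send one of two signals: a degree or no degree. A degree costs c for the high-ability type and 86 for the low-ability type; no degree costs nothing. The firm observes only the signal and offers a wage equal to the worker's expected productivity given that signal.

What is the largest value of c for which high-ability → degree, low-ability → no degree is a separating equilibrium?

Under separation: degree → high-ability (pays 179); no degree → low-ability (pays 129).
Low-ability: 129 − 0 = 129 ≥ 179 − 86 = 93. Holds regardless of c. ✓
High-ability: 179 − c ≥ 129 − 0, so c ≤ 179 − 129 = 50.

50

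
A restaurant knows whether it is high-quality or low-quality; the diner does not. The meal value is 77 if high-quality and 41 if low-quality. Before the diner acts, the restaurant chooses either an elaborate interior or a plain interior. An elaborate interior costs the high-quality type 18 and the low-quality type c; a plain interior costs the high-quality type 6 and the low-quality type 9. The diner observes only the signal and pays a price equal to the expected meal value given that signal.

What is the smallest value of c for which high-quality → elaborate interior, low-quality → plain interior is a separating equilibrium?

Under separation: elaborate interior → high-quality (pays 77); plain interior → low-quality (pays 41).
High-quality: 77 − 18 = 59 ≥ 41 − 6 = 35. Holds regardless of c. ✓
Low-quality: 41 − 9 ≥ 77 − c, so c ≥ 77 − 32 = 45.

45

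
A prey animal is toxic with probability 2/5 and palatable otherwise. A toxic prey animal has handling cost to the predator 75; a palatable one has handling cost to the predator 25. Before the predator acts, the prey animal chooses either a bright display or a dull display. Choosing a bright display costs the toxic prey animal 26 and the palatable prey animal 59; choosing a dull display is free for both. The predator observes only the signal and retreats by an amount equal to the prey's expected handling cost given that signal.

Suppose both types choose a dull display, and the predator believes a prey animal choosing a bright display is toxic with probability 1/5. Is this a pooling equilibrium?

At the pooled signal (dull display) the predator holds the prior 2/5 and pays 2/5·75 + 3/5·25 = 45. Off-path (bright display) belief 1/5 gives 1/5·75 + 4/5·25 = 35.
Toxic: dull display gives 45 − 0 = 45; bright display gives 35 − 26 = 9. Stays. ✓
Palatable: dull display gives 45 − 0 = 45; bright display gives 35 − 59 = -24. Stays. ✓

Yes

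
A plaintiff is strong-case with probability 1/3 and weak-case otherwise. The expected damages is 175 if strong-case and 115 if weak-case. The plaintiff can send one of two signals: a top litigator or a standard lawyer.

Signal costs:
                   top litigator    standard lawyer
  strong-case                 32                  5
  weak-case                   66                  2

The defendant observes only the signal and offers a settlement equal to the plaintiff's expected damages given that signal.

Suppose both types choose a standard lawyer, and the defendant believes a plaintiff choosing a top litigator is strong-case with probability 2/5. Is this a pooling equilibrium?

Yes

On the equilibrium path (standard lawyer) the defendant holds the prior 1/3 and pays 1/3·175 + 2/3·115 = 135. Off-path (top litigator) belief 2/5 gives 2/5·175 + 3/5·115 = 139.
Strong-case: standard lawyer gives 135 − 5 = 130; top litigator gives 139 − 32 = 107. Stays. ✓
Weak-case: standard lawyer gives 135 − 2 = 133; top litigator gives 139 − 66 = 73. Stays. ✓
Beliefs are Bayes-consistent on-path and both types best-respond.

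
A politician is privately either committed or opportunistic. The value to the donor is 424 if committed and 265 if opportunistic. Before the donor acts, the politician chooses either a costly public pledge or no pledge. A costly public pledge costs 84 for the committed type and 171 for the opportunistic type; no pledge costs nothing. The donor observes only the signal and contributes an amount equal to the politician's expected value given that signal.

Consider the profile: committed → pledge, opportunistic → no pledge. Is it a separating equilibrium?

Yes

Under separation the donor infers type exactly: pledge → committed (pays 424), no pledge → opportunistic (pays 265).
Committed: pledge gives 424 − 84 = 340; no pledge gives 265 − 0 = 265. No deviation. ✓
Opportunistic: no pledge gives 265 − 0 = 265; pledge gives 424 − 171 = 253. No deviation. ✓
Neither type gains from mimicking the other.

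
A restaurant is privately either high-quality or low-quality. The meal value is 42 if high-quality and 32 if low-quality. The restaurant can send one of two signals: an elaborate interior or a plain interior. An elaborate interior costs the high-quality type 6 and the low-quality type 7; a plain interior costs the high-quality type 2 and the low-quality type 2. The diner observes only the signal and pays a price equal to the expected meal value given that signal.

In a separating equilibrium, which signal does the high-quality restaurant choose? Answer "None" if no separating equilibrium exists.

None

Try high-quality → elaborate interior, low-quality → plain interior:
  If types separate, elaborate interior earns payment 42 and plain interior earns 32.
  High-quality: elaborate interior gives 42 − 6 = 36; plain interior gives 32 − 2 = 30. No deviation. ✓
  Low-quality: plain interior gives 32 − 2 = 30; elaborate interior gives 42 − 7 = 35. Would deviate. ✗
Try high-quality → plain interior, low-quality → elaborate interior:
  If types separate, plain interior earns payment 42 and elaborate interior earns 32.
  High-quality: plain interior gives 42 − 2 = 40; elaborate interior gives 32 − 6 = 26. No deviation. ✓
  Low-quality: elaborate interior gives 32 − 7 = 25; plain interior gives 42 − 2 = 40. Would deviate. ✗
Neither assignment is incentive-compatible.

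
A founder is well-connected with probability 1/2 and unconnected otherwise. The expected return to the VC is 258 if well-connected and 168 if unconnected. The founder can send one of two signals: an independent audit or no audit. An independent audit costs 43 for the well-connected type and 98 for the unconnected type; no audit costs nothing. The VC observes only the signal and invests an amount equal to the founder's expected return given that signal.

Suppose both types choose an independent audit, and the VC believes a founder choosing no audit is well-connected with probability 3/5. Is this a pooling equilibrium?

At the pooled signal (audit) the VC holds the prior 1/2 and pays 1/2·258 + 1/2·168 = 213. Off-path (no audit) belief 3/5 gives 3/5·258 + 2/5·168 = 222.
Well-connected: audit gives 213 − 43 = 170; no audit gives 222 − 0 = 222. Deviates. ✗
Unconnected: audit gives 213 − 98 = 115; no audit gives 222 − 0 = 222. Deviates. ✗

No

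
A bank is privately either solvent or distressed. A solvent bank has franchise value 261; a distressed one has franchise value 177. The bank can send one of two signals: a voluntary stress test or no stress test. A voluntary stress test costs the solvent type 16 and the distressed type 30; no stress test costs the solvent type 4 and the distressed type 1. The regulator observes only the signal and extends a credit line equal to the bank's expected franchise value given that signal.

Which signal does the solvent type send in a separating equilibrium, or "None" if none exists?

None

Try solvent → stress test, distressed → no stress test:
  If types separate, stress test earns payment 261 and no stress test earns 177.
  Solvent: stress test gives 261 − 16 = 245; no stress test gives 177 − 4 = 173. No deviation. ✓
  Distressed: no stress test gives 177 − 1 = 176; stress test gives 261 − 30 = 231. Would deviate. ✗
Try solvent → no stress test, distressed → stress test:
  If types separate, no stress test earns payment 261 and stress test earns 177.
  Solvent: no stress test gives 261 − 4 = 257; stress test gives 177 − 16 = 161. No deviation. ✓
  Distressed: stress test gives 177 − 30 = 147; no stress test gives 261 − 1 = 260. Would deviate. ✗
Neither assignment is incentive-compatible.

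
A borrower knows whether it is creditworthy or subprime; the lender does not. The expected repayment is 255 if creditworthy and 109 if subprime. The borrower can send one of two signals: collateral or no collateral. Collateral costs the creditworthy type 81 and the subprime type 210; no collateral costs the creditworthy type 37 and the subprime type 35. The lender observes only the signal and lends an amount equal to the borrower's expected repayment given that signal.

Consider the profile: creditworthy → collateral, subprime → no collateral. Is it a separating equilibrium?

Yes

Under separation the lender infers type exactly: collateral → creditworthy (pays 255), no collateral → subprime (pays 109).
Creditworthy: collateral gives 255 − 81 = 174; no collateral gives 109 − 37 = 72. No deviation. ✓
Subprime: no collateral gives 109 − 35 = 74; collateral gives 255 − 210 = 45. No deviation. ✓
Neither type gains from mimicking the other.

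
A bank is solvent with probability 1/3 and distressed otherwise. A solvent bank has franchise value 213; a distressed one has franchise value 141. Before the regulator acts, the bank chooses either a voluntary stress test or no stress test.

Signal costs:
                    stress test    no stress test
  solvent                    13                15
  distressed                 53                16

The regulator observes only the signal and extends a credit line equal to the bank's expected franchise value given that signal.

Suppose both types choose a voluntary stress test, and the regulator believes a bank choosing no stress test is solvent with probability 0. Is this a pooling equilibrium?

On the equilibrium path (stress test) the regulator holds the prior 1/3 and pays 1/3·213 + 2/3·141 = 165. Off-path (no stress test) belief 0 gives 0·213 + 1·141 = 141.
Solvent: stress test gives 165 − 13 = 152; no stress test gives 141 − 15 = 126. Stays. ✓
Distressed: stress test gives 165 − 53 = 112; no stress test gives 141 − 16 = 125. Deviates. ✗

No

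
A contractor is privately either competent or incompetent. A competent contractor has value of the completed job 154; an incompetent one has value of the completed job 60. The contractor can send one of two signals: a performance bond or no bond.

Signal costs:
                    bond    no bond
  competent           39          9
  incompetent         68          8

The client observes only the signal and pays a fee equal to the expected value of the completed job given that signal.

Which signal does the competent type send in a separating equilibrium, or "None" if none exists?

Try competent → bond, incompetent → no bond:
  If types separate, bond earns payment 154 and no bond earns 60.
  Competent: bond gives 154 − 39 = 115; no bond gives 60 − 9 = 51. No deviation. ✓
  Incompetent: no bond gives 60 − 8 = 52; bond gives 154 − 68 = 86. Would deviate. ✗
Try competent → no bond, incompetent → bond:
  If types separate, no bond earns payment 154 and bond earns 60.
  Competent: no bond gives 154 − 9 = 145; bond gives 60 − 39 = 21. No deviation. ✓
  Incompetent: bond gives 60 − 68 = -8; no bond gives 154 − 8 = 146. Would deviate. ✗
Neither assignment is incentive-compatible.

None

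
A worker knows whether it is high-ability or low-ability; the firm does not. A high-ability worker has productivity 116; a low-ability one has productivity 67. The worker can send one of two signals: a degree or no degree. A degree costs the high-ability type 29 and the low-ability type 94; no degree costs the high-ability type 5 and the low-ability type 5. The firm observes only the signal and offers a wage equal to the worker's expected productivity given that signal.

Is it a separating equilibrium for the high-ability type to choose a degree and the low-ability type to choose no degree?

Under separation the firm infers type exactly: degree → high-ability (pays 116), no degree → low-ability (pays 67).
High-ability: degree gives 116 − 29 = 87; no degree gives 67 − 5 = 62. No deviation. ✓
Low-ability: no degree gives 67 − 5 = 62; degree gives 116 − 94 = 22. No deviation. ✓
Both incentive constraints hold.

Yes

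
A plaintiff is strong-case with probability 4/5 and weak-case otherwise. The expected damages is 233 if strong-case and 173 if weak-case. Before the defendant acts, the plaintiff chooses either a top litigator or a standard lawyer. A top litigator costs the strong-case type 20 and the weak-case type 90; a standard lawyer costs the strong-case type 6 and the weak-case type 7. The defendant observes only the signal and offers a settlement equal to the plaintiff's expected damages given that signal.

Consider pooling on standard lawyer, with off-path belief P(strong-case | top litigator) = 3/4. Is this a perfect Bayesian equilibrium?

On the equilibrium path (standard lawyer) the defendant holds the prior 4/5 and pays 4/5·233 + 1/5·173 = 221. Off-path (top litigator) belief 3/4 gives 3/4·233 + 1/4·173 = 218.
Strong-case: standard lawyer gives 221 − 6 = 215; top litigator gives 218 − 20 = 198. Stays. ✓
Weak-case: standard lawyer gives 221 − 7 = 214; top litigator gives 218 − 90 = 128. Stays. ✓
Beliefs are Bayes-consistent on-path and both types best-respond.

Yes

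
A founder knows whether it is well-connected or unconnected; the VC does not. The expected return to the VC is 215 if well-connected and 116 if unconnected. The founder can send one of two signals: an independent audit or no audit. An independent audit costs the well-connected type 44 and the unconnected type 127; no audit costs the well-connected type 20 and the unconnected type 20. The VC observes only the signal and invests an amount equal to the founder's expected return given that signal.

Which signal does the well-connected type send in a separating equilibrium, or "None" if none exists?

audit

Try well-connected → audit, unconnected → no audit:
  If types separate, audit earns payment 215 and no audit earns 116.
  Well-connected: audit gives 215 − 44 = 171; no audit gives 116 − 20 = 96. No deviation. ✓
  Unconnected: no audit gives 116 − 20 = 96; audit gives 215 − 127 = 88. No deviation. ✓
Both hold — the well-connected type sends audit.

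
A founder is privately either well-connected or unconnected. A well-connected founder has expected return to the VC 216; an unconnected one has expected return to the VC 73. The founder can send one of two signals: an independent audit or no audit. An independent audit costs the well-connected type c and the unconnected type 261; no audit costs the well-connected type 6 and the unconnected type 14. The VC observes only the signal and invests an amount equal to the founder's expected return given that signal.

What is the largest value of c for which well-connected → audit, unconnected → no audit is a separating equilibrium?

149

Under separation: audit → well-connected (pays 216); no audit → unconnected (pays 73).
Unconnected: 73 − 14 = 59 ≥ 216 − 261 = -45. Holds regardless of c. ✓
Well-connected: 216 − c ≥ 73 − 6, so c ≤ 216 − 67 = 149.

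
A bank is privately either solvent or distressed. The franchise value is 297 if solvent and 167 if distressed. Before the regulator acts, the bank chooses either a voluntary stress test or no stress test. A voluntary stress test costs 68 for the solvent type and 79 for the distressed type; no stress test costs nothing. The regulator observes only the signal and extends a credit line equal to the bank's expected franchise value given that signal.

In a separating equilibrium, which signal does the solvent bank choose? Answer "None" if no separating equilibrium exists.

None

Try solvent → stress test, distressed → no stress test:
  Under separation the regulator infers type exactly: stress test → solvent (pays 297), no stress test → distressed (pays 167).
  Solvent: stress test gives 297 − 68 = 229; no stress test gives 167 − 0 = 167. No deviation. ✓
  Distressed: no stress test gives 167 − 0 = 167; stress test gives 297 − 79 = 218. Would deviate. ✗
Try solvent → no stress test, distressed → stress test:
  Under separation the regulator infers type exactly: no stress test → solvent (pays 297), stress test → distressed (pays 167).
  Solvent: no stress test gives 297 − 0 = 297; stress test gives 167 − 68 = 99. No deviation. ✓
  Distressed: stress test gives 167 − 79 = 88; no stress test gives 297 − 0 = 297. Would deviate. ✗
Neither assignment is incentive-compatible.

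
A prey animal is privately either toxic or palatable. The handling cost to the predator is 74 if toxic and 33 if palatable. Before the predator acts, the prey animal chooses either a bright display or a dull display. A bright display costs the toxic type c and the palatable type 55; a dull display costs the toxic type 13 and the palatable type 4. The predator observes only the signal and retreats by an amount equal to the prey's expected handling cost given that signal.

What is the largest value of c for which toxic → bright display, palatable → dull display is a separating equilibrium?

Under separation: bright display → toxic (pays 74); dull display → palatable (pays 33).
Palatable: 33 − 4 = 29 ≥ 74 − 55 = 19. Holds regardless of c. ✓
Toxic: 74 − c ≥ 33 − 13, so c ≤ 74 − 20 = 54.

54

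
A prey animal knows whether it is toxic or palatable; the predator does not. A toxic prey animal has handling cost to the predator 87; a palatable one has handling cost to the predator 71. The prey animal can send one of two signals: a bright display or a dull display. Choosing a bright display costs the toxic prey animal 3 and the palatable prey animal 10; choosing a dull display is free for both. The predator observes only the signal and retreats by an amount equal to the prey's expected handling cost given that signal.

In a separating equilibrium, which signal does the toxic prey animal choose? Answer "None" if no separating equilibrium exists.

None

Try toxic → bright display, palatable → dull display:
  If types separate, bright display earns payment 87 and dull display earns 71.
  Toxic: bright display gives 87 − 3 = 84; dull display gives 71 − 0 = 71. No deviation. ✓
  Palatable: dull display gives 71 − 0 = 71; bright display gives 87 − 10 = 77. Would deviate. ✗
Try toxic → dull display, palatable → bright display:
  If types separate, dull display earns payment 87 and bright display earns 71.
  Toxic: dull display gives 87 − 0 = 87; bright display gives 71 − 3 = 68. No deviation. ✓
  Palatable: bright display gives 71 − 10 = 61; dull display gives 87 − 0 = 87. Would deviate. ✗
Neither assignment is incentive-compatible.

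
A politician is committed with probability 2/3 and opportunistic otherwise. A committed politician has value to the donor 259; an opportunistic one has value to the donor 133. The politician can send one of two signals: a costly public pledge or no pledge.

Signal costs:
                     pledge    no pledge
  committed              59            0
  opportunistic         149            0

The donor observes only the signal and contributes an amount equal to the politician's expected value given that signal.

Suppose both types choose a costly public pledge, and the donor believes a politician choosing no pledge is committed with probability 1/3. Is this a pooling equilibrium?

At the pooled signal (pledge) the donor holds the prior 2/3 and pays 2/3·259 + 1/3·133 = 217. Off-path (no pledge) belief 1/3 gives 1/3·259 + 2/3·133 = 175.
Committed: pledge gives 217 − 59 = 158; no pledge gives 175 − 0 = 175. Deviates. ✗
Opportunistic: pledge gives 217 − 149 = 68; no pledge gives 175 − 0 = 175. Deviates. ✗

No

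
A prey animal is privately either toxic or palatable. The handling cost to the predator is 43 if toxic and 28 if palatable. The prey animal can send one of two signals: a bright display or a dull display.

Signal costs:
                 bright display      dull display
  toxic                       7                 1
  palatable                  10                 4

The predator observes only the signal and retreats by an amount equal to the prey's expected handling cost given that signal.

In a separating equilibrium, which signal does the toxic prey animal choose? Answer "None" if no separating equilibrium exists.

None

Try toxic → bright display, palatable → dull display:
  If types separate, bright display earns payment 43 and dull display earns 28.
  Toxic: bright display gives 43 − 7 = 36; dull display gives 28 − 1 = 27. No deviation. ✓
  Palatable: dull display gives 28 − 4 = 24; bright display gives 43 − 10 = 33. Would deviate. ✗
Try toxic → dull display, palatable → bright display:
  If types separate, dull display earns payment 43 and bright display earns 28.
  Toxic: dull display gives 43 − 1 = 42; bright display gives 28 − 7 = 21. No deviation. ✓
  Palatable: bright display gives 28 − 10 = 18; dull display gives 43 − 4 = 39. Would deviate. ✗
Neither assignment is incentive-compatible.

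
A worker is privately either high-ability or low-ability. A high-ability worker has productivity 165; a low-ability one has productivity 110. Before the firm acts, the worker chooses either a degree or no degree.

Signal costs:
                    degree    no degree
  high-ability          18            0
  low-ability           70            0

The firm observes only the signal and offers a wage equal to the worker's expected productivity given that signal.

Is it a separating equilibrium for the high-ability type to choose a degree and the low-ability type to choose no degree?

If types separate, degree earns payment 165 and no degree earns 110.
High-ability: degree gives 165 − 18 = 147; no degree gives 110 − 0 = 110. No deviation. ✓
Low-ability: no degree gives 110 − 0 = 110; degree gives 165 − 70 = 95. No deviation. ✓
Neither type gains from mimicking the other.

Yes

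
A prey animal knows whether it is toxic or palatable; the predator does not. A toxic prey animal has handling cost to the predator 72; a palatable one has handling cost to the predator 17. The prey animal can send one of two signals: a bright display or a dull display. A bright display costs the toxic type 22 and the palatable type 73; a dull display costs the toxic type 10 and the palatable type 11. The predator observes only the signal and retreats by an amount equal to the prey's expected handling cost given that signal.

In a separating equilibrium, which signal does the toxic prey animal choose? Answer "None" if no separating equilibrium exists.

bright display

Try toxic → bright display, palatable → dull display:
  If types separate, bright display earns payment 72 and dull display earns 17.
  Toxic: bright display gives 72 − 22 = 50; dull display gives 17 − 10 = 7. No deviation. ✓
  Palatable: dull display gives 17 − 11 = 6; bright display gives 72 − 73 = -1. No deviation. ✓
Both hold — the toxic type sends bright display.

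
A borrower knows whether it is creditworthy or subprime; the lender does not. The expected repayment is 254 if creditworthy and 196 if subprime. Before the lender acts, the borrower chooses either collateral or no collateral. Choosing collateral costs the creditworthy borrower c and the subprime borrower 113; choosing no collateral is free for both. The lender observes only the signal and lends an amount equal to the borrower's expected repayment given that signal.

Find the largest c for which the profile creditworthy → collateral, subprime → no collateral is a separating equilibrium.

58

Under separation: collateral → creditworthy (pays 254); no collateral → subprime (pays 196).
Subprime: 196 − 0 = 196 ≥ 254 − 113 = 141. Holds regardless of c. ✓
Creditworthy: 254 − c ≥ 196 − 0, so c ≤ 254 − 196 = 58.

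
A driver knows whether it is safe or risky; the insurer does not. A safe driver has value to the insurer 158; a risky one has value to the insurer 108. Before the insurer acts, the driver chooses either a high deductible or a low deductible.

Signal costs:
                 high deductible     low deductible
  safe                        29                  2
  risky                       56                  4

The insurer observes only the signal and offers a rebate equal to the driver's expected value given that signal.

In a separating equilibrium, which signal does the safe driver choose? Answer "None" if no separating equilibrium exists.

Try safe → high deductible, risky → low deductible:
  Under separation the insurer infers type exactly: high deductible → safe (pays 158), low deductible → risky (pays 108).
  Safe: high deductible gives 158 − 29 = 129; low deductible gives 108 − 2 = 106. No deviation. ✓
  Risky: low deductible gives 108 − 4 = 104; high deductible gives 158 − 56 = 102. No deviation. ✓
Both hold — the safe type sends high deductible.

high deductible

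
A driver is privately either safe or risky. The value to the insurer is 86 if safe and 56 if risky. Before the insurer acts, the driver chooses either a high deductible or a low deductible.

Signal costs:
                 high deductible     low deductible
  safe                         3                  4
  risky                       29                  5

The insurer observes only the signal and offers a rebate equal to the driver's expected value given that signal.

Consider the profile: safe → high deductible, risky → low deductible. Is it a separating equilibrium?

No

If types separate, high deductible earns payment 86 and low deductible earns 56.
Safe: high deductible gives 86 − 3 = 83; low deductible gives 56 − 4 = 52. No deviation. ✓
Risky: low deductible gives 56 − 5 = 51; high deductible gives 86 − 29 = 57. Would deviate. ✗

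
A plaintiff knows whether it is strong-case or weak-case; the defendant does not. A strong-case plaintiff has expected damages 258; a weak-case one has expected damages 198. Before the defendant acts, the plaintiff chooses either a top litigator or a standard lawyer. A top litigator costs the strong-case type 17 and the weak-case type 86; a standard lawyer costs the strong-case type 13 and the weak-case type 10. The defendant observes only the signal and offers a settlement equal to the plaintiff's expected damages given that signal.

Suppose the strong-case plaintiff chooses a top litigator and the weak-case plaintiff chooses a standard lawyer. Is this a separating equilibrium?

If types separate, top litigator earns payment 258 and standard lawyer earns 198.
Strong-case: top litigator gives 258 − 17 = 241; standard lawyer gives 198 − 13 = 185. No deviation. ✓
Weak-case: standard lawyer gives 198 − 10 = 188; top litigator gives 258 − 86 = 172. No deviation. ✓
Both incentive constraints hold.

Yes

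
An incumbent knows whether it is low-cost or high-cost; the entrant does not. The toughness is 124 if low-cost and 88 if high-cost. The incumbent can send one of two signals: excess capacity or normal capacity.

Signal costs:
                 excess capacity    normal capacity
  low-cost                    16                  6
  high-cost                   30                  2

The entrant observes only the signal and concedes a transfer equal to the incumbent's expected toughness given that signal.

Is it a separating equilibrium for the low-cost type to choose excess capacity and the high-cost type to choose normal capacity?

No

If types separate, excess capacity earns payment 124 and normal capacity earns 88.
Low-cost: excess capacity gives 124 − 16 = 108; normal capacity gives 88 − 6 = 82. No deviation. ✓
High-cost: normal capacity gives 88 − 2 = 86; excess capacity gives 124 − 30 = 94. Would deviate. ✗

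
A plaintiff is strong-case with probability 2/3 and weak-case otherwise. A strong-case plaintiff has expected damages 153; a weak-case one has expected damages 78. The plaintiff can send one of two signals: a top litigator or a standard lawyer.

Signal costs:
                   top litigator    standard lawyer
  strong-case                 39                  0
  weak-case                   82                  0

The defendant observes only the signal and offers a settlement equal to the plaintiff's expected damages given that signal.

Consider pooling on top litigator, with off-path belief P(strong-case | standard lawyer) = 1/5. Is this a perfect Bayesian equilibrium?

No

At the pooled signal (top litigator) the defendant holds the prior 2/3 and pays 2/3·153 + 1/3·78 = 128. Off-path (standard lawyer) belief 1/5 gives 1/5·153 + 4/5·78 = 93.
Strong-case: top litigator gives 128 − 39 = 89; standard lawyer gives 93 − 0 = 93. Deviates. ✗
Weak-case: top litigator gives 128 − 82 = 46; standard lawyer gives 93 − 0 = 93. Deviates. ✗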